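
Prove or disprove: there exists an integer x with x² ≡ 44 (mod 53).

Take x = 16. Then 16² = 256 = 4·53 + 44, so 16² ≡ 44 (mod 53).

x = 16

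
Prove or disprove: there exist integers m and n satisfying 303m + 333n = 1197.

m = 60, n = -51

gcd(303, 333) = 3, and 3 divides 1197, so integer solutions exist.
Dividing through by 3 reduces the equation to 101m + 111n = 399.
Dividing repeatedly: 111 = 1·101 + 10, 101 = 10·10 + 1, 10 = 10·1 + 0.
Unwinding: 1 = 101 − 10·10 = 101 − 10·(111 − 1·101) = −10·111 + 11·101, i.e. 101·11 + 111·(-10) = 1.
Multiplying through by 399: m = 11·399 = 4389, n = (-10)·399 = -3990 is a solution.
The general solution is m = 4389 + 111k, n = -3990 − 101k; taking k = -39 gives the smaller pair m = 60, n = -51.
Check: 303·60 + 333·(-51) = 18180 − 16983 = 1197. ✓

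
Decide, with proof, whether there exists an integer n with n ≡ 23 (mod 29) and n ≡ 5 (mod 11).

The moduli 29 and 11 are coprime, so by the Chinese Remainder Theorem a unique solution modulo 319 exists.
Write n = 23 + 29t and require 23 + 29t ≡ 5 (mod 11), i.e. 29t ≡ 4 (mod 11).
29 ≡ 7 (mod 11), so this reads 7t ≡ 4 (mod 11). Since 7·8 = 56 = 5·11 + 1, the inverse of 7 mod 11 is 8.
Multiplying by 8: t ≡ 8·4 = 32 ≡ 10 (mod 11).
Taking t = 10 gives n = 23 + 29·10 = 313.
Check: 313 mod 29 = 23, 313 mod 11 = 5. ✓

n = 313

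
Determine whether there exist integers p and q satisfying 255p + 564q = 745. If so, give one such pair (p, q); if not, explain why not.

No, no such integers exist.

gcd(255, 564) = 3, so every integer of the form 255p + 564q is a multiple of 3.
But 745 is not a multiple of 3 (it leaves remainder 1).
So the equation is unsolvable over ℤ.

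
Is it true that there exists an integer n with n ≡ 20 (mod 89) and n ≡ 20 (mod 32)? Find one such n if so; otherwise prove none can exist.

Since 89 and 32 share no common factor, CRT says the pair of congruences has a solution (unique mod 2848).
Write n = 20 + 89t and require 20 + 89t ≡ 20 (mod 32), i.e. 89t ≡ 0 (mod 32).
89 ≡ 25 (mod 32), so this reads 25t ≡ 0 (mod 32). t = 0 satisfies this.
Taking t = 0 gives n = 20 + 89·0 = 20.
Verify: 20 = 0·89 + 20 and 20 = 0·32 + 20. ✓

n = 20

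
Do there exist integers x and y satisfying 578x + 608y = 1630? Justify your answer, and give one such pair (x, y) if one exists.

Since gcd(578, 608) = 2 and 1630 = 2·815, Bézout's identity guarantees a solution.
Dividing through by 2 reduces the equation to 289x + 304y = 815.
Euclidean algorithm: 304 = 1·289 + 15, 289 = 19·15 + 4, 15 = 3·4 + 3, 4 = 1·3 + 1, 3 = 3·1 + 0.
Back-substituting, 1 = 4 − 1·3 = 4 − (15 − 3·4) = −15 + 4·4 = −15 + 4·(289 − 19·15) = 4·289 − 77·15 = 4·289 − 77·(304 − 1·289) = −77·304 + 81·289; that is, 289·81 + 304·(-77) = 1.
Times 815: 289·66015 + 304·(-62755) = 815, so (66015, -62755) solves it.
Shifting by a multiple of (304, −289) keeps it a solution: x = 66015 − 217·304 = 47, y = -62755 + 217·289 = -42.
Check: 578·47 + 608·(-42) = 27166 − 25536 = 1630. ✓

x = 47, y = -42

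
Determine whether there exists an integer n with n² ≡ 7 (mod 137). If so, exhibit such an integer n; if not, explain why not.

n = 125 works: 125² = 15625, and 15625 − 7 = 15618 = 114·137.

n = 125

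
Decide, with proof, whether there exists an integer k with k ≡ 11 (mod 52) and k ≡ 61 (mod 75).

k = 2611

Since 52 and 75 share no common factor, CRT says the pair of congruences has a solution (unique mod 3900).
Write k = 11 + 52t and require 11 + 52t ≡ 61 (mod 75), i.e. 52t ≡ 50 (mod 75).
Note 52·13 = 676 ≡ 1 (mod 75) (as 676 − 1 = 9·75), so 52⁻¹ ≡ 13.
Multiplying by 13: t ≡ 13·50 = 650 ≡ 50 (mod 75).
With t = 50: k = 11 + 52·50 = 2611.
Indeed 2611 ≡ 11 (mod 52) and 2611 ≡ 61 (mod 75).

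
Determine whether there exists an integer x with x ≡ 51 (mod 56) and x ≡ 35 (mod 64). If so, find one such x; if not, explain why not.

Here gcd(56, 64) = 8, and both 51 and 35 leave remainder 3 mod 8, so the system is consistent.
Step through x = 51, 51 + 56, 51 + 2·56, …: the values 51, 107, 163 reduce mod 64 to 51, 43, 35. The value 163 hits 35.
Check: 163 mod 56 = 51, 163 mod 64 = 35. ✓

x = 163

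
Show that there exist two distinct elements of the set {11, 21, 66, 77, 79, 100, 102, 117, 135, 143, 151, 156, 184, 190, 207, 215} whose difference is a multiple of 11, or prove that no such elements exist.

11 and 66 are such a pair.

Both 11 and 66 leave remainder 0 on division by 11; their difference 55 = 5·11 is a multiple of 11.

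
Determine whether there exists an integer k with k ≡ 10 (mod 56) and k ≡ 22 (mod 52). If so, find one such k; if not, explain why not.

k = 178

Here gcd(56, 52) = 4, and both 10 and 22 leave remainder 2 mod 4, so the system is consistent.
Step through k = 10, 10 + 56, 10 + 2·56, …: the values 10, 66, 122, 178 reduce mod 52 to 10, 14, 18, 22. The value 178 hits 22.
Verify: 178 = 3·56 + 10 and 178 = 3·52 + 22. ✓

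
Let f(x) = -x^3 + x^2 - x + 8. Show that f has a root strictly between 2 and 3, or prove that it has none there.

Such a root exists.

f(2) = 2 and f(3) = -13, which have opposite signs.
As a polynomial, f is continuous on every closed interval.
By the Intermediate Value Theorem f must vanish at some point of (2, 3).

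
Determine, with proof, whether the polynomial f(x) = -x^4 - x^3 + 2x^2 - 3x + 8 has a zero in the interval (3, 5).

f(3) = -91 and f(5) = -707, both negative, so a sign-change argument is unavailable; we show f keeps this sign on the whole interval.
Shift to the endpoint 3: with x = 3 + u (0 < u < 2), one computes f(3 + u) = -u^4 - 13u^3 - 61u^2 - 126u - 91.
All 5 nonzero coefficients of this polynomial in u are negative; hence for u > 0 the value is a sum of negative terms (the constant -91 among them).
So f is strictly negative on (3, 5); no root exists in the interval.

No.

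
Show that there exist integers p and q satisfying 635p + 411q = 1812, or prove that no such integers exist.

Since gcd(635, 411) = 1, every integer is an integer combination of 635 and 411.
Run the Euclidean algorithm on 635 and 411: 635 = 1·411 + 224, 411 = 1·224 + 187, 224 = 1·187 + 37, 187 = 5·37 + 2, 37 = 18·2 + 1, 2 = 2·1 + 0.
Back-substituting, 1 = 37 − 18·2 = 37 − 18·(187 − 5·37) = −18·187 + 91·37 = −18·187 + 91·(224 − 1·187) = 91·224 − 109·187 = 91·224 − 109·(411 − 1·224) = −109·411 + 200·224 = −109·411 + 200·(635 − 1·411) = 200·635 − 309·411; that is, 635·200 + 411·(-309) = 1.
Multiplying through by 1812: p = 200·1812 = 362400, q = (-309)·1812 = -559908 is a solution.
Subtracting 881·411 from p and adding 881·635 to q gives the tidier solution (309, -473).
Check: 635·309 + 411·(-473) = 196215 − 194403 = 1812. ✓

p = 309, q = -473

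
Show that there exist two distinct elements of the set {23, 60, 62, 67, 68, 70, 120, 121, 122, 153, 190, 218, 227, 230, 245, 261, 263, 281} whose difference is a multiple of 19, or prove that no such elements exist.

There is no such pair.

Residues mod 19: 23↦4, 60↦3, 62↦5, 67↦10, 68↦11, 70↦13, 120↦6, 121↦7, 122↦8, 153↦1, 190↦0, 218↦9, 227↦18, 230↦2, 245↦17, 261↦14, 263↦16, 281↦15.
These 18 residues are pairwise different, hence no difference of two elements is divisible by 19.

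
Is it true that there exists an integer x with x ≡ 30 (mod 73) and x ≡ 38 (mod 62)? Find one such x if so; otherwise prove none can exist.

x = 906

gcd(73, 62) = 1, so the Chinese Remainder Theorem guarantees exactly one residue class mod 4526 satisfying both.
Any solution of the first congruence is x = 30 + 73t; substituting into the second, 73t ≡ 38 − 30 ≡ 8 (mod 62).
73 ≡ 11 (mod 62), so this reads 11t ≡ 8 (mod 62). To invert 11 modulo 62: 62 = 5·11 + 7, 11 = 1·7 + 4, 7 = 1·4 + 3, 4 = 1·3 + 1, 3 = 3·1 + 0, and unwinding, 1 = 4 − 1·3 = 4 − (7 − 1·4) = −7 + 2·4 = −7 + 2·(11 − 1·7) = 2·11 − 3·7 = 2·11 − 3·(62 − 5·11) = −3·62 + 17·11. Thus 11⁻¹ ≡ 17 (mod 62).
Multiplying by 17: t ≡ 17·8 = 136 ≡ 12 (mod 62).
With t = 12: x = 30 + 73·12 = 906.
Verify: 906 = 12·73 + 30 and 906 = 14·62 + 38. ✓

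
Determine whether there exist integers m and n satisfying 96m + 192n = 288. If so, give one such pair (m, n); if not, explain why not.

m = 1, n = 1

Every value of 96m + 192n is a multiple of gcd(96, 192) = 96; since 96 ∣ 288, solutions exist.
Dividing through by 96 reduces the equation to 1m + 2n = 3.
The coefficient of m is 1, so setting n = 0 and m = 3 already solves it.
Shifting by a multiple of (2, −1) keeps it a solution: m = 3 − 1·2 = 1, n = 0 + 1·1 = 1.
Check: 96·1 + 192·1 = 96 + 192 = 288. ✓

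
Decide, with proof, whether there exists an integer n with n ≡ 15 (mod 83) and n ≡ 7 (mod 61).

n = 3667

gcd(83, 61) = 1, so the Chinese Remainder Theorem guarantees exactly one residue class mod 5063 satisfying both.
Any solution of the first congruence is n = 15 + 83t; substituting into the second, 83t ≡ 7 − 15 ≡ 53 (mod 61).
83 ≡ 22 (mod 61), so this reads 22t ≡ 53 (mod 61). Invert 22 mod 61 by the Euclidean algorithm: 61 = 2·22 + 17, 22 = 1·17 + 5, 17 = 3·5 + 2, 5 = 2·2 + 1, 2 = 2·1 + 0; back-substituting, 1 = 5 − 2·2 = 5 − 2·(17 − 3·5) = −2·17 + 7·5 = −2·17 + 7·(22 − 1·17) = 7·22 − 9·17 = 7·22 − 9·(61 − 2·22) = −9·61 + 25·22. Hence 22·25 ≡ 1, so 22⁻¹ ≡ 25 (mod 61).
Multiplying by 25: t ≡ 25·53 = 1325 ≡ 44 (mod 61).
With t = 44: n = 15 + 83·44 = 3667.
Check: 3667 mod 83 = 15, 3667 mod 61 = 7. ✓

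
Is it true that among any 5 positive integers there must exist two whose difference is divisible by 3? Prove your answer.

Partition the integers by their residue mod 3; there are 3 classes.
With 5 integers and only 3 classes, the pigeonhole principle forces two of them, say a and b, into the same class.
Equal remainders mean a − b ≡ 0 (mod 3), so 3 divides their difference.

Yes, this is always true.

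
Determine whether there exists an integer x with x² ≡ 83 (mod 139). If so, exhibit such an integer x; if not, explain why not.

x = 19

Take x = 19. Then 19² = 361 = 2·139 + 83, so 19² ≡ 83 (mod 139).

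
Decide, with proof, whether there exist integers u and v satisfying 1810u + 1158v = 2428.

Every value of 1810u + 1158v is a multiple of gcd(1810, 1158) = 2; since 2 ∣ 2428, solutions exist.
Dividing through by 2 reduces the equation to 905u + 579v = 1214.
Euclidean algorithm: 905 = 1·579 + 326, 579 = 1·326 + 253, 326 = 1·253 + 73, 253 = 3·73 + 34, 73 = 2·34 + 5, 34 = 6·5 + 4, 5 = 1·4 + 1, 4 = 4·1 + 0.
Back-substituting, 1 = 5 − 1·4 = 5 − (34 − 6·5) = −34 + 7·5 = −34 + 7·(73 − 2·34) = 7·73 − 15·34 = 7·73 − 15·(253 − 3·73) = −15·253 + 52·73 = −15·253 + 52·(326 − 1·253) = 52·326 − 67·253 = 52·326 − 67·(579 − 1·326) = −67·579 + 119·326 = −67·579 + 119·(905 − 1·579) = 119·905 − 186·579; that is, 905·119 + 579·(-186) = 1.
Times 1214: 905·144466 + 579·(-225804) = 1214, so (144466, -225804) solves it.
The general solution is u = 144466 + 579k, v = -225804 − 905k; taking k = -249 gives the smaller pair u = 295, v = -459.
Check: 1810·295 + 1158·(-459) = 533950 − 531522 = 2428. ✓

u = 295, v = -459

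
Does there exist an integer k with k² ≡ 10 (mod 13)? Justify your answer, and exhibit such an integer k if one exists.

k = 7

k = 7 works: 7² = 49, and 49 − 10 = 39 = 3·13.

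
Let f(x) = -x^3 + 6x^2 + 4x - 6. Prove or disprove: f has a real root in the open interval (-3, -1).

f(-3) = 63 and f(-1) = -3, which have opposite signs.
f is continuous everywhere (it is a polynomial), in particular on [-3, -1].
By the Intermediate Value Theorem, f takes the value 0 somewhere in the open interval.

Yes, f has a root in the interval.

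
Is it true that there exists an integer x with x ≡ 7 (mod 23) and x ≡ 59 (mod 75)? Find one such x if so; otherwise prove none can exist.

gcd(23, 75) = 1, so the Chinese Remainder Theorem guarantees exactly one residue class mod 1725 satisfying both.
Any solution of the first congruence is x = 7 + 23t; substituting into the second, 23t ≡ 59 − 7 ≡ 52 (mod 75).
Note 23·62 = 1426 ≡ 1 (mod 75) (as 1426 − 1 = 19·75), so 23⁻¹ ≡ 62.
Therefore t ≡ 62·52 = 3224 ≡ 74 (mod 75).
With t = 74: x = 7 + 23·74 = 1709.
Verify: 1709 = 74·23 + 7 and 1709 = 22·75 + 59. ✓

x = 1709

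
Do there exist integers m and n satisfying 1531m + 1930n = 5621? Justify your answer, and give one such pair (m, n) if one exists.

Since gcd(1531, 1930) = 1, every integer is an integer combination of 1531 and 1930.
Dividing repeatedly: 1930 = 1·1531 + 399, 1531 = 3·399 + 334, 399 = 1·334 + 65, 334 = 5·65 + 9, 65 = 7·9 + 2, 9 = 4·2 + 1, 2 = 2·1 + 0.
Unwinding: 1 = 9 − 4·2 = 9 − 4·(65 − 7·9) = −4·65 + 29·9 = −4·65 + 29·(334 − 5·65) = 29·334 − 149·65 = 29·334 − 149·(399 − 1·334) = −149·399 + 178·334 = −149·399 + 178·(1531 − 3·399) = 178·1531 − 683·399 = 178·1531 − 683·(1930 − 1·1531) = −683·1930 + 861·1531, i.e. 1531·861 + 1930·(-683) = 1.
Times 5621: 1531·4839681 + 1930·(-3839143) = 5621, so (4839681, -3839143) solves it.
Shifting by a multiple of (1930, −1531) keeps it a solution: m = 4839681 − 2507·1930 = 1171, n = -3839143 + 2507·1531 = -926.
Check: 1531·1171 + 1930·(-926) = 1792801 − 1787180 = 5621. ✓

m = 1171, n = -926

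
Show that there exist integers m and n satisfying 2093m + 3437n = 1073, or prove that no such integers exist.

gcd(2093, 3437) = 7, so every integer of the form 2093m + 3437n is a multiple of 7.
However 1073 leaves remainder 2 on division by 7.
So the equation is unsolvable over ℤ.

There are no such integers.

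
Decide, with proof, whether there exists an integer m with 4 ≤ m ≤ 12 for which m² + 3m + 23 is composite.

At m = 4: 4² + 3·4 + 23 = 51 = 3·17, which is composite.

m = 4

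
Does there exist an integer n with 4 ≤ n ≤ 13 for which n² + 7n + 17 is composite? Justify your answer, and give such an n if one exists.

At n = 11: 11² + 7·11 + 17 = 215 = 5·43, which is composite.

n = 11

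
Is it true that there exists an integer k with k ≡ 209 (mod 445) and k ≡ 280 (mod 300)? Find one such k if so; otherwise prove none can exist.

No, no such integer exists.

Both moduli are multiples of 5 = gcd(445, 300), so any solution would satisfy k ≡ 209 and k ≡ 280 modulo 5 simultaneously.
However 209 ≡ 4 and 280 ≡ 0 (mod 5), and 4 ≠ 0.
Hence the system has no solution.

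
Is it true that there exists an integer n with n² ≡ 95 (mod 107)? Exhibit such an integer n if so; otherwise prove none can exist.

Apply Euler's criterion with the prime 107: 95 is a quadratic residue iff 95^53 ≡ 1 (mod 107), and a non-residue iff it is ≡ −1.
Repeated squaring mod 107: 95^2 = 9025 ≡ 37; 95^4 ≡ 37² = 1369 ≡ 85; 95^8 ≡ 85² = 7225 ≡ 56; 95^16 ≡ 56² = 3136 ≡ 33; 95^32 ≡ 33² = 1089 ≡ 19.
Since 53 = 32 + 16 + 4 + 1, 95^53 ≡ 19 · 33 · 85 · 95; multiplying out mod 107: 19·33 = 627 ≡ 92, then 92·85 = 7820 ≡ 9, then 9·95 = 855 ≡ 106. Thus 95^53 ≡ 106 ≡ −1 (mod 107).
The value −1 means 95 is a non-residue modulo 107, so n² ≡ 95 (mod 107) is impossible.

No such integer exists.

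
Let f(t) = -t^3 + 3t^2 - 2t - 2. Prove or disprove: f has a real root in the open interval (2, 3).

f has no root in that interval.

The endpoint values f(2) = -2 and f(3) = -8 are both negative. Claim: f(t) < 0 for every t in (2, 3).
Shift to the endpoint 2: with t = 2 + u (0 < u < 1), one computes f(2 + u) = -u^3 - 3u^2 - 2u - 2.
All 4 nonzero coefficients of this polynomial in u are negative; hence for u > 0 the value is a sum of negative terms (the constant -2 among them).
So f is strictly negative on (2, 3); no root exists in the interval.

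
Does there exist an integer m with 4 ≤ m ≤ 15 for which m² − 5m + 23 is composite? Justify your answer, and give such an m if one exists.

There is no such integer m in that range.

The values for m = 4, 5, …, 15 are 19, 23, 29, 37, 47, 59, 73, 89, 107, 127, 149, 173, and each of these is prime.
So no value in the range makes the expression composite.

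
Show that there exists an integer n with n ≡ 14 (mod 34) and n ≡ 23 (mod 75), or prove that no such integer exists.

n = 1748

gcd(34, 75) = 1, so the Chinese Remainder Theorem guarantees exactly one residue class mod 2550 satisfying both.
Write n = 14 + 34t and require 14 + 34t ≡ 23 (mod 75), i.e. 34t ≡ 9 (mod 75).
Invert 34 mod 75 by the Euclidean algorithm: 75 = 2·34 + 7, 34 = 4·7 + 6, 7 = 1·6 + 1, 6 = 6·1 + 0; back-substituting, 1 = 7 − 1·6 = 7 − (34 − 4·7) = −34 + 5·7 = −34 + 5·(75 − 2·34) = 5·75 − 11·34. Hence 34·(-11) ≡ 1, so 34⁻¹ ≡ -11 ≡ 64 (mod 75).
Therefore t ≡ 64·9 = 576 ≡ 51 (mod 75).
With t = 51: n = 14 + 34·51 = 1748.
Verify: 1748 = 51·34 + 14 and 1748 = 23·75 + 23. ✓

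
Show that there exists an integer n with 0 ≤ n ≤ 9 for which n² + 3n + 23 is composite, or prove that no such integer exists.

n = 8

At n = 8: 8² + 3·8 + 23 = 111 = 3·37, which is composite.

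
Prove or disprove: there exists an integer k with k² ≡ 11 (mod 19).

k = 7

Take k = 7. Then 7² = 49 = 2·19 + 11, so 7² ≡ 11 (mod 19).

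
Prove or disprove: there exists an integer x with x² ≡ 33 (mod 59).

No such integer exists.

Apply Euler's criterion with the prime 59: 33 is a quadratic residue iff 33^29 ≡ 1 (mod 59), and a non-residue iff it is ≡ −1.
Repeated squaring mod 59: 33^2 = 1089 ≡ 27; 33^4 ≡ 27² = 729 ≡ 21; 33^8 ≡ 21² = 441 ≡ 28; 33^16 ≡ 28² = 784 ≡ 17.
Since 29 = 16 + 8 + 4 + 1, 33^29 ≡ 17 · 28 · 21 · 33; multiplying out mod 59: 17·28 = 476 ≡ 4, then 4·21 = 84 ≡ 25, then 25·33 = 825 ≡ 58. Thus 33^29 ≡ 58 ≡ −1 (mod 59).
The value −1 means 33 is a non-residue modulo 59, so x² ≡ 33 (mod 59) is impossible.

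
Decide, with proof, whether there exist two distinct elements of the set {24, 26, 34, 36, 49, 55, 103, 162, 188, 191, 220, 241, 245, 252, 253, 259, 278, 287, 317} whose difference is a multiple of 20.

There is no such pair.

Reduce each element modulo 20: 24↦4, 26↦6, 34↦14, 36↦16, 49↦9, 55↦15, 103↦3, 162↦2, 188↦8, 191↦11, 220↦0, 241↦1, 245↦5, 252↦12, 253↦13, 259↦19, 278↦18, 287↦7, 317↦17.
These 19 residues are pairwise different, hence no difference of two elements is divisible by 20.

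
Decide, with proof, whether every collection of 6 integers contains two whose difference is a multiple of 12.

Take the 6 consecutive integers 6, 7, …, 11: their residues mod 12 are all distinct because 6 ≤ 12.
No two share a residue, so no pair has difference divisible by 12; the claim fails for this set.

No; for instance {6, 7, 8, 9, 10, 11} is a counterexample.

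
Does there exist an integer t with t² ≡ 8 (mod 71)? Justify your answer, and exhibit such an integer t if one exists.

t = 24

t = 24 works: 24² = 576, and 576 − 8 = 568 = 8·71.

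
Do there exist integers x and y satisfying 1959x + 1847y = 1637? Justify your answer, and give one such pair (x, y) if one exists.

Since gcd(1959, 1847) = 1, every integer is an integer combination of 1959 and 1847.
Dividing repeatedly: 1959 = 1·1847 + 112, 1847 = 16·112 + 55, 112 = 2·55 + 2, 55 = 27·2 + 1, 2 = 2·1 + 0.
Unwinding: 1 = 55 − 27·2 = 55 − 27·(112 − 2·55) = −27·112 + 55·55 = −27·112 + 55·(1847 − 16·112) = 55·1847 − 907·112 = 55·1847 − 907·(1959 − 1·1847) = −907·1959 + 962·1847, i.e. 1959·(-907) + 1847·962 = 1.
Scaling by 1637 gives the particular solution (x, y) = (-1484759, 1574794).
The general solution is x = -1484759 + 1847k, y = 1574794 − 1959k; taking k = 804 gives the smaller pair x = 229, y = -242.
Check: 1959·229 + 1847·(-242) = 448611 − 446974 = 1637. ✓

x = 229, y = -242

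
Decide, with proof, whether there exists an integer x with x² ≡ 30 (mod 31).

Apply Euler's criterion with the prime 31: 30 is a quadratic residue iff 30^15 ≡ 1 (mod 31), and a non-residue iff it is ≡ −1.
Squaring successively (mod 31): 30^2 = 900 ≡ 1; 30^4 ≡ 1² = 1 ≡ 1; 30^8 ≡ 1² = 1 ≡ 1.
Since 15 = 8 + 4 + 2 + 1, 30^15 ≡ 1 · 1 · 1 · 30; multiplying out mod 31: 1·1 = 1 ≡ 1, then 1·1 = 1 ≡ 1, then 1·30 = 30 ≡ 30. Thus 30^15 ≡ 30 ≡ −1 (mod 31).
By Euler's criterion 30 is a quadratic non-residue mod 31: no x satisfies x² ≡ 30 (mod 31).

There is no such integer.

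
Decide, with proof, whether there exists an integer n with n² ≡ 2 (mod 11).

No, no such integer exists.

Computing n² mod 11 for n = 0, 1, …, 5 (enough, by the symmetry n ↦ 11 − n) gives 0, 1, 4, 9, 5, 3.
The set of squares mod 11 is therefore {0, 1, 3, 4, 5, 9}, which does not contain 2.
Hence no integer n has n² ≡ 2 (mod 11).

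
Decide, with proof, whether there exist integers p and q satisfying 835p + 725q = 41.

No, no such integers exist.

Any value of 835p + 725q is a multiple of gcd(835, 725) = 5.
But 41 is not a multiple of 5 (it leaves remainder 1).
So the equation is unsolvable over ℤ.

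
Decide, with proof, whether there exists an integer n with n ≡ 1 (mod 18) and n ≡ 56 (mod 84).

There is no such integer.

Both moduli are multiples of 6 = gcd(18, 84), so any solution would satisfy n ≡ 1 and n ≡ 56 modulo 6 simultaneously.
But 1 mod 6 = 1 while 56 mod 6 = 2, a contradiction.
Therefore no such n exists.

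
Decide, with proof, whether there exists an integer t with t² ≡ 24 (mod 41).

No such integer exists.

41 is prime, so by Euler's criterion 24 is a square mod 41 iff 24^((41−1)/2) = 24^20 ≡ 1 (mod 41).
Squaring successively (mod 41): 24^2 = 576 ≡ 2; 24^4 ≡ 2² = 4 ≡ 4; 24^8 ≡ 4² = 16 ≡ 16; 24^16 ≡ 16² = 256 ≡ 10.
Since 20 = 16 + 4, 24^20 ≡ 10 · 4; multiplying out mod 41: 10·4 = 40 ≡ 40. Thus 24^20 ≡ 40 ≡ −1 (mod 41).
The value −1 means 24 is a non-residue modulo 41, so t² ≡ 24 (mod 41) is impossible.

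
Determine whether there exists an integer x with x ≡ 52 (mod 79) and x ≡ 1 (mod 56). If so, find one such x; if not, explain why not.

gcd(79, 56) = 1, so the Chinese Remainder Theorem guarantees exactly one residue class mod 4424 satisfying both.
Any solution of the first congruence is x = 52 + 79t; substituting into the second, 79t ≡ 1 − 52 ≡ 5 (mod 56).
79 ≡ 23 (mod 56), so this reads 23t ≡ 5 (mod 56). To invert 23 modulo 56: 56 = 2·23 + 10, 23 = 2·10 + 3, 10 = 3·3 + 1, 3 = 3·1 + 0, and unwinding, 1 = 10 − 3·3 = 10 − 3·(23 − 2·10) = −3·23 + 7·10 = −3·23 + 7·(56 − 2·23) = 7·56 − 17·23. Thus 23⁻¹ ≡ -17 ≡ 39 (mod 56).
Therefore t ≡ 39·5 = 195 ≡ 27 (mod 56).
Taking t = 27 gives x = 52 + 79·27 = 2185.
Check: 2185 mod 79 = 52, 2185 mod 56 = 1. ✓

x = 2185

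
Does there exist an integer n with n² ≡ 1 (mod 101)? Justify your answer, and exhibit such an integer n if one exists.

n = 100 works: 100² = 10000, and 10000 − 1 = 9999 = 99·101.

n = 100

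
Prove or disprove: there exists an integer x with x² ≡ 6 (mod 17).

No, no such integer exists.

Squares mod 17 repeat after x = 8 (as (−x)² = x²); for x = 0..8 they are 0, 1, 4, 9, 16, 8, 2, 15, 13.
The set of squares mod 17 is therefore {0, 1, 2, 4, 8, 9, 13, 15, 16}, which does not contain 6.
Therefore x² ≡ 6 (mod 17) has no solution.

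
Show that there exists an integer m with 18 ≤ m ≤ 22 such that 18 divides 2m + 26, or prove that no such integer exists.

For m = 18, 19, …, 22 the values of 2m + 26 modulo 18 are 8, 10, 12, 14, 16 respectively.
Since 0 is absent from this list, 18 ∤ 2m + 26 for every m with 18 ≤ m ≤ 22.

No such integer m in that range exists.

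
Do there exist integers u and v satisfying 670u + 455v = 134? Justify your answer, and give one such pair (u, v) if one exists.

No such integers exist.

Both 670 and 455 are divisible by gcd(670, 455) = 5, hence so is any combination 670u + 455v.
However 134 leaves remainder 4 on division by 5.
Hence no integers u, v satisfy the equation.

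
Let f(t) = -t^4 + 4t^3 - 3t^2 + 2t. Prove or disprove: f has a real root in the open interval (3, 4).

f(3) = 6 and f(4) = -40, which have opposite signs.
Since f is a polynomial it is continuous on [3, 4].
By the Intermediate Value Theorem f must vanish at some point of (3, 4).

Yes, f has a root in the interval.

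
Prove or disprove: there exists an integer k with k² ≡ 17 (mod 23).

23 is prime, so by Euler's criterion 17 is a square mod 23 iff 17^((23−1)/2) = 17^11 ≡ 1 (mod 23).
Repeated squaring mod 23: 17^2 = 289 ≡ 13; 17^4 ≡ 13² = 169 ≡ 8; 17^8 ≡ 8² = 64 ≡ 18.
Since 11 = 8 + 2 + 1, 17^11 ≡ 18 · 13 · 17; multiplying out mod 23: 18·13 = 234 ≡ 4, then 4·17 = 68 ≡ 22. Thus 17^11 ≡ 22 ≡ −1 (mod 23).
The value −1 means 17 is a non-residue modulo 23, so k² ≡ 17 (mod 23) is impossible.

No, no such integer exists.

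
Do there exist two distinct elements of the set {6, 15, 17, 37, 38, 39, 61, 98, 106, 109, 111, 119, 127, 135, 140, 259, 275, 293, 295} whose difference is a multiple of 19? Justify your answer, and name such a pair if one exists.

No such pair exists.

Reduce each element modulo 19: 6↦6, 15↦15, 17↦17, 37↦18, 38↦0, 39↦1, 61↦4, 98↦3, 106↦11, 109↦14, 111↦16, 119↦5, 127↦13, 135↦2, 140↦7, 259↦12, 275↦9, 293↦8, 295↦10.
These 19 residues are pairwise different, hence no difference of two elements is divisible by 19.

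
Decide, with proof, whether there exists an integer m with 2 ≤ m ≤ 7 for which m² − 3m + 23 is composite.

At m = 4: 4² − 3·4 + 23 = 27 = 3·9, which is composite.

m = 4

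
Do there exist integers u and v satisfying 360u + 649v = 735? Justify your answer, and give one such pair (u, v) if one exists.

360 and 649 are coprime, so 360u + 649v ranges over all of ℤ.
Run the Euclidean algorithm on 649 and 360: 649 = 1·360 + 289, 360 = 1·289 + 71, 289 = 4·71 + 5, 71 = 14·5 + 1, 5 = 5·1 + 0.
Unwinding: 1 = 71 − 14·5 = 71 − 14·(289 − 4·71) = −14·289 + 57·71 = −14·289 + 57·(360 − 1·289) = 57·360 − 71·289 = 57·360 − 71·(649 − 1·360) = −71·649 + 128·360, i.e. 360·128 + 649·(-71) = 1.
Multiplying through by 735: u = 128·735 = 94080, v = (-71)·735 = -52185 is a solution.
Subtracting 144·649 from u and adding 144·360 to v gives the tidier solution (624, -345).
Check: 360·624 + 649·(-345) = 224640 − 223905 = 735. ✓

u = 624, v = -345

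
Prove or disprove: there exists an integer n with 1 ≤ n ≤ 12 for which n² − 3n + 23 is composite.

At n = 11: 11² − 3·11 + 23 = 111 = 3·37, which is composite.

n = 11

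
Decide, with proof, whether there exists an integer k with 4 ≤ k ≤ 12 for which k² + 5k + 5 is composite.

k = 10

At k = 10: 10² + 5·10 + 5 = 155 = 5·31, which is composite.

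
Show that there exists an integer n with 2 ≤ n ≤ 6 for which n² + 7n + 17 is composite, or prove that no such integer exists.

At n = 6: 6² + 7·6 + 17 = 95 = 5·19, which is composite.

n = 6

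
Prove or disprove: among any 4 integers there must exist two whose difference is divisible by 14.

Try 4 consecutive integers, 24, 25, 26, 27. Their remainders mod 14 are 10, 11, 12, 13 — pairwise different, as any 4 ≤ 14 consecutive integers have distinct residues.
Any two of them differ by at most 3 < 14 and by at least 1, so no difference is a multiple of 14.

No, the set {24, 25, 26, 27} is a counterexample.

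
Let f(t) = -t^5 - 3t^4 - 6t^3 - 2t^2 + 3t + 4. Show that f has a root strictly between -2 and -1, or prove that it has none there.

No such root exists.

f(-2) = 22 and f(-1) = 3, both positive, so a sign-change argument is unavailable; we show f keeps this sign on the whole interval.
Substitute t = -1 − u, where 0 < u < 1 on the interval. Expanding, f(-1 − u) = u^5 + 2u^4 + 4u^3 + 8u^2 + 4u + 3.
The nonzero coefficients here are all positive, so for u > 0 every term is positive (or zero), and the constant term 3 is strictly positive.
So f is strictly positive on (-2, -1); no root exists in the interval.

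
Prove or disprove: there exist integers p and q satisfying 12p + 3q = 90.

p = 0, q = 30

gcd(12, 3) = 3, and 3 divides 90, so integer solutions exist.
Dividing through by 3 reduces the equation to 4p + 1q = 30.
With a unit coefficient on q, (p, q) = (0, 30) is an immediate solution.
Check: 12·0 + 3·30 = 0 + 90 = 90. ✓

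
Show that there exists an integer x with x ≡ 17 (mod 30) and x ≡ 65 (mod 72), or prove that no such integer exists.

x = 137

Here gcd(30, 72) = 6, and both 17 and 65 leave remainder 5 mod 6, so the system is consistent.
Step through x = 17, 17 + 30, 17 + 2·30, …: the values 17, 47, 77, 107, 137 reduce mod 72 to 17, 47, 5, 35, 65. The value 137 hits 65.
Check: 137 mod 30 = 17, 137 mod 72 = 65. ✓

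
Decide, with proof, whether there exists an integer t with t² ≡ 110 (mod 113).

No such integer exists.

Apply Euler's criterion with the prime 113: 110 is a quadratic residue iff 110^56 ≡ 1 (mod 113), and a non-residue iff it is ≡ −1.
Repeated squaring mod 113: 110^2 = 12100 ≡ 9; 110^4 ≡ 9² = 81 ≡ 81; 110^8 ≡ 81² = 6561 ≡ 7; 110^16 ≡ 7² = 49 ≡ 49; 110^32 ≡ 49² = 2401 ≡ 28.
Since 56 = 32 + 16 + 8, 110^56 ≡ 28 · 49 · 7; multiplying out mod 113: 28·49 = 1372 ≡ 16, then 16·7 = 112 ≡ 112. Thus 110^56 ≡ 112 ≡ −1 (mod 113).
By Euler's criterion 110 is a quadratic non-residue mod 113: no t satisfies t² ≡ 110 (mod 113).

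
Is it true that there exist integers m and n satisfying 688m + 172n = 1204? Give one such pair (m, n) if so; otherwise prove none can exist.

m = 0, n = 7

Since gcd(688, 172) = 172 and 1204 = 172·7, Bézout's identity guarantees a solution.
Dividing through by 172 reduces the equation to 4m + 1n = 7.
With a unit coefficient on n, (m, n) = (0, 7) is an immediate solution.
Check: 688·0 + 172·7 = 0 + 1204 = 1204. ✓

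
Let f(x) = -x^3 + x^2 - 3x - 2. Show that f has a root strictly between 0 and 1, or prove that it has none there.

No.

Evaluate at the endpoints: f(0) = -2, f(1) = -5 — same sign (negative).
The derivative f'(x) = -3x^2 + 2x - 3 is a quadratic with discriminant 2² − 4·(-3)·(-3) = -32 < 0; it never vanishes, so it is always negative (sign of the leading coefficient).
So f is strictly decreasing; between 0 and 1 its values lie between f(0) = -2 and f(1) = -5, all negative. Therefore f has no root in (0, 1).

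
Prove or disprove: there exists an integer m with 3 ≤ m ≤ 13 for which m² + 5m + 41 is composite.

m = 3

At m = 3: 3² + 5·3 + 41 = 65 = 5·13, which is composite.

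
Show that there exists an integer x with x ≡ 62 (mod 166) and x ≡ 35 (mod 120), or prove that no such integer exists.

No such integer exists.

Reduce both congruences modulo 2, which divides 166 and 120: they say x ≡ 62 (mod 2) and x ≡ 35 (mod 2).
These are incompatible: 62 − 35 = 27 is not divisible by 2.
Hence the system has no solution.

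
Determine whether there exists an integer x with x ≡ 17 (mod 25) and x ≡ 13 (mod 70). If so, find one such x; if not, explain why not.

No such integer exists.

Both moduli are multiples of 5 = gcd(25, 70), so any solution would satisfy x ≡ 17 and x ≡ 13 modulo 5 simultaneously.
But 17 mod 5 = 2 while 13 mod 5 = 3, a contradiction.
Therefore no such x exists.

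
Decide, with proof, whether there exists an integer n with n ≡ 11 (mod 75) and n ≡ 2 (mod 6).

n = 86

Here gcd(75, 6) = 3, and both 11 and 2 leave remainder 2 mod 3, so the system is consistent.
The integers ≡ 11 (mod 75) are 11, 86, …; their remainders mod 6 are 5, 2, so n = 86 is the first that is ≡ 2 (mod 6).
Indeed 86 ≡ 11 (mod 75) and 86 ≡ 2 (mod 6).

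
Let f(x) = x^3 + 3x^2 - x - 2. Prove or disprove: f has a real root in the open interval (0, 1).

Yes, f has a root in the interval.

f(0) = -2 and f(1) = 1, which have opposite signs.
f is continuous everywhere (it is a polynomial), in particular on [0, 1].
By the Intermediate Value Theorem f must vanish at some point of (0, 1).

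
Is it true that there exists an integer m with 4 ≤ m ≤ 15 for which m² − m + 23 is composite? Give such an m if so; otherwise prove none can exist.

m = 14

At m = 14: 14² − 14 + 23 = 205 = 5·41, which is composite.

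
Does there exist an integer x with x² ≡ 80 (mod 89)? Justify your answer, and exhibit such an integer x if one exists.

Take x = 76. Then 76² = 5776 = 64·89 + 80, so 76² ≡ 80 (mod 89).

x = 76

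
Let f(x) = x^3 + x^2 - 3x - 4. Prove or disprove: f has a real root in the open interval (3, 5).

f(3) = 23 and f(5) = 131, both positive, so a sign-change argument is unavailable; we show f keeps this sign on the whole interval.
Substitute x = 3 + u, where 0 < u < 2 on the interval. Expanding, f(3 + u) = u^3 + 10u^2 + 30u + 23.
All 4 nonzero coefficients of this polynomial in u are positive; hence for u > 0 the value is a sum of positive terms (the constant 23 among them).
Therefore f(x) > 0 throughout (3, 5), and f has no zero there.

No.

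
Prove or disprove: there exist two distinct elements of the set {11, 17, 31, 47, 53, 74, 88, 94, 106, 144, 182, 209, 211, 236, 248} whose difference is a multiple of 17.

Residues mod 17: 11↦11, 17↦0, 31↦14, 47↦13, 53↦2, 74↦6, 88↦3, 94↦9, 106↦4, 144↦8, 182↦12, 209↦5, 211↦7, 236↦15, 248↦10.
These 15 residues are pairwise different, hence no difference of two elements is divisible by 17.

There is no such pair.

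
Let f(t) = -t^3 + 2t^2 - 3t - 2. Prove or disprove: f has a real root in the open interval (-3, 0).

Yes, f has a root in the interval.

f(-3) = 52 and f(0) = -2, which have opposite signs.
f is continuous everywhere (it is a polynomial), in particular on [-3, 0].
By the Intermediate Value Theorem, f takes the value 0 somewhere in the open interval.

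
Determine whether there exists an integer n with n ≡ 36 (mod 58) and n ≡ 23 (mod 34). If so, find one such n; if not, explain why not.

Reduce both congruences modulo 2, which divides 58 and 34: they say n ≡ 36 (mod 2) and n ≡ 23 (mod 2).
These are incompatible: 36 − 23 = 13 is not divisible by 2.
Therefore no such n exists.

There is no such integer.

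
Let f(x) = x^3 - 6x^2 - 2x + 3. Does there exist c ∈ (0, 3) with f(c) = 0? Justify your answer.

f(0) = 3 and f(3) = -30, which have opposite signs.
Since f is a polynomial it is continuous on [0, 3].
So by the Intermediate Value Theorem there is a c strictly between 0 and 3 with f(c) = 0.

Such a root exists.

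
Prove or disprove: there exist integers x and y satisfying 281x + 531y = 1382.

x = 466, y = -244

Since gcd(281, 531) = 1, every integer is an integer combination of 281 and 531.
Dividing repeatedly: 531 = 1·281 + 250, 281 = 1·250 + 31, 250 = 8·31 + 2, 31 = 15·2 + 1, 2 = 2·1 + 0.
Back-substituting, 1 = 31 − 15·2 = 31 − 15·(250 − 8·31) = −15·250 + 121·31 = −15·250 + 121·(281 − 1·250) = 121·281 − 136·250 = 121·281 − 136·(531 − 1·281) = −136·531 + 257·281; that is, 281·257 + 531·(-136) = 1.
Scaling by 1382 gives the particular solution (x, y) = (355174, -187952).
Shifting by a multiple of (531, −281) keeps it a solution: x = 355174 − 668·531 = 466, y = -187952 + 668·281 = -244.
Indeed 281·466 + 531·(-244) = 130946 − 129564 = 1382.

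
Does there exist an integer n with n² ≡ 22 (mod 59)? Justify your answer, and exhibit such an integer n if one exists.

Take n = 50. Then 50² = 2500 = 42·59 + 22, so 50² ≡ 22 (mod 59).

n = 50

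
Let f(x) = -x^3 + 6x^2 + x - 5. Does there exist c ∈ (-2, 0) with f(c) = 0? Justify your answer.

f(-2) = 25 and f(0) = -5, which have opposite signs.
f is continuous everywhere (it is a polynomial), in particular on [-2, 0].
By the Intermediate Value Theorem f must vanish at some point of (-2, 0).

Such a root exists.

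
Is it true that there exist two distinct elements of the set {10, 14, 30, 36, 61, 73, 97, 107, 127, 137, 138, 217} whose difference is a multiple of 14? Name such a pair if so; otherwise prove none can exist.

No, no such pair exists.

Reduce each element modulo 14: 10↦10, 14↦0, 30↦2, 36↦8, 61↦5, 73↦3, 97↦13, 107↦9, 127↦1, 137↦11, 138↦12, 217↦7.
These 12 residues are pairwise different, hence no difference of two elements is divisible by 14.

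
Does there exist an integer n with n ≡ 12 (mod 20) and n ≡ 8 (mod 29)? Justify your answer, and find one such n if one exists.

Since 20 and 29 share no common factor, CRT says the pair of congruences has a solution (unique mod 580).
Write n = 12 + 20t and require 12 + 20t ≡ 8 (mod 29), i.e. 20t ≡ 25 (mod 29).
Note 20·16 = 320 ≡ 1 (mod 29) (as 320 − 1 = 11·29), so 20⁻¹ ≡ 16.
Therefore t ≡ 16·25 = 400 ≡ 23 (mod 29).
Taking t = 23 gives n = 12 + 20·23 = 472.
Verify: 472 = 23·20 + 12 and 472 = 16·29 + 8. ✓

n = 472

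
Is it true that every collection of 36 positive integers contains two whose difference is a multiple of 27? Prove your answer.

True.

There are exactly 27 possible remainders on division by 27.
Placing 36 integers into 27 classes, some class receives at least two — say a and b.
Then a ≡ b (mod 27), i.e. 27 ∣ (a − b).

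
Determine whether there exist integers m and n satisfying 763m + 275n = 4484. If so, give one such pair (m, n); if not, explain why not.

m = 43, n = -103

763 and 275 are coprime, so 763m + 275n ranges over all of ℤ.
Euclidean algorithm: 763 = 2·275 + 213, 275 = 1·213 + 62, 213 = 3·62 + 27, 62 = 2·27 + 8, 27 = 3·8 + 3, 8 = 2·3 + 2, 3 = 1·2 + 1, 2 = 2·1 + 0.
Unwinding: 1 = 3 − 1·2 = 3 − (8 − 2·3) = −8 + 3·3 = −8 + 3·(27 − 3·8) = 3·27 − 10·8 = 3·27 − 10·(62 − 2·27) = −10·62 + 23·27 = −10·62 + 23·(213 − 3·62) = 23·213 − 79·62 = 23·213 − 79·(275 − 1·213) = −79·275 + 102·213 = −79·275 + 102·(763 − 2·275) = 102·763 − 283·275, i.e. 763·102 + 275·(-283) = 1.
Multiplying through by 4484: m = 102·4484 = 457368, n = (-283)·4484 = -1268972 is a solution.
The general solution is m = 457368 + 275k, n = -1268972 − 763k; taking k = -1663 gives the smaller pair m = 43, n = -103.
Check: 763·43 + 275·(-103) = 32809 − 28325 = 4484. ✓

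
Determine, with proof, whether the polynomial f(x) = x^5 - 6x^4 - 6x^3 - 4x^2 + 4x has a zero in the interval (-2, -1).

The endpoint values f(-2) = -104 and f(-1) = -9 are both negative. Claim: f(x) < 0 for every x in (-2, -1).
Substitute x = -1 − u, where 0 < u < 1 on the interval. Expanding, f(-1 − u) = -u^5 - 11u^4 - 28u^3 - 32u^2 - 23u - 9.
All 6 nonzero coefficients of this polynomial in u are negative; hence for u > 0 the value is a sum of negative terms (the constant -9 among them).
Therefore f(x) < 0 throughout (-2, -1), and f has no zero there.

No such root exists.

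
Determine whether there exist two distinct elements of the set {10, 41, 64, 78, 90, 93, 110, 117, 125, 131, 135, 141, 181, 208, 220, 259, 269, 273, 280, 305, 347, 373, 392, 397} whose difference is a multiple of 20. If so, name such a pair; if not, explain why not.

The pair (10, 90) works.

Reduce each element mod 20: 10↦10, 41↦1, 64↦4, 78↦18, 90↦10, 93↦13, 110↦10, 117↦17, 125↦5, 131↦11, 135↦15, 141↦1, 181↦1, 208↦8, 220↦0, 259↦19, 269↦9, 273↦13, 280↦0, 305↦5, 347↦7, 373↦13, 392↦12, 397↦17. The residue 10 repeats (at 10 and 90), and 90 − 10 = 80 = 4·20.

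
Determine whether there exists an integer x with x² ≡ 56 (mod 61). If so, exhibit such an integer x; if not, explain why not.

Take x = 42. Then 42² = 1764 = 28·61 + 56, so 42² ≡ 56 (mod 61).

x = 42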